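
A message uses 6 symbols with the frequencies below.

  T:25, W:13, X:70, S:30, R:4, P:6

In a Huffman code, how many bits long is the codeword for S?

Repeatedly merge the two smallest:
merge R(4) and P(6): 10
merge 10 and W(13): 23
merge 23 and T(25): 48
merge S(30) and 48: 78
merge X(70) and 78: 148
The subtree containing S is merged 2 times, so code length = 2.

2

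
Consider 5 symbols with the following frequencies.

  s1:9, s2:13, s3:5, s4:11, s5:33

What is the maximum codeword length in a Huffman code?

3

Merge the two lowest-weight nodes at each step:
merge s3(5) and s1(9): 14
merge s4(11) and s2(13): 24
merge 14 and 24: 38
merge s5(33) and 38: 71
Maximum depth reached is 3.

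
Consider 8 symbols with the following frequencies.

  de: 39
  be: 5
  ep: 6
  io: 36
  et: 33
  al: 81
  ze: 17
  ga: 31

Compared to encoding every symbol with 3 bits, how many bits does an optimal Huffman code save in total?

Fixed-length: 3 bits × 248 symbols = 744 bits.
Huffman merges:
merge be(5) and ep(6): 11
merge 11 and ze(17): 28
merge 28 and ga(31): 59
merge et(33) and io(36): 69
merge de(39) and 59: 98
merge 69 and al(81): 150
merge 98 and 150: 248
Huffman total = 11 + 28 + 59 + 69 + 98 + 150 + 248 = 663 bits.
Saving = 744 − 663 = 81 bits.

81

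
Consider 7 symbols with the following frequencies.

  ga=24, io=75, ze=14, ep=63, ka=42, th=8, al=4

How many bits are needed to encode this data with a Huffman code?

Greedily combine the two least-frequent nodes:
combine al(4), th(8) → 12
combine 12, ze(14) → 26
combine ga(24), 26 → 50
combine ka(42), 50 → 92
combine ep(63), io(75) → 138
combine 92, 138 → 230
Each symbol's bit-cost is frequency × depth; summing gives 548 bits (equivalently 12 + 26 + 50 + 92 + 138 + 230).

548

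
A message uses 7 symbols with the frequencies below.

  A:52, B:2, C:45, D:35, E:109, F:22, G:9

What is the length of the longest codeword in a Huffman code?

5

Merge the two lowest-weight nodes at each step:
merge B(2) and G(9): 11
merge 11 and F(22): 33
merge 33 and D(35): 68
merge C(45) and A(52): 97
merge 68 and 97: 165
merge E(109) and 165: 274
The first pair merged (B, G) ends up deepest, at depth 5.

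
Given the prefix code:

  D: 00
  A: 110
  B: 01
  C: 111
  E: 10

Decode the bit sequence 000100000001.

DBDDDB

Read left to right; each codeword is recognised as soon as it completes (prefix code):
  00→D | 01→B | 00→D | 00→D | 00→D | 01→B
Decoded message: DBDDDB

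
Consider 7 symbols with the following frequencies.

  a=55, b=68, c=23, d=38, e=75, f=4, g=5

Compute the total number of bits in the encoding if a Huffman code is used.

Build the Huffman tree bottom-up:
merge f(4) and g(5): 9
merge 9 and c(23): 32
merge 32 and d(38): 70
merge a(55) and b(68): 123
merge 70 and e(75): 145
merge 123 and 145: 268
The encoded length is the sum of every internal node's weight: 9 + 32 + 70 + 123 + 145 + 268 = 647 bits.

647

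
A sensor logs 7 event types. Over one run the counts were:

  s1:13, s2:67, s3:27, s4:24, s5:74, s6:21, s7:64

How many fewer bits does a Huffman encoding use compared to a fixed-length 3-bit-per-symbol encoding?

Fixed-length: 3 bits × 290 symbols = 870 bits.
Huffman merges:
s1(13) + s6(21) → 34
s4(24) + s3(27) → 51
34 + 51 → 85
s7(64) + s2(67) → 131
s5(74) + 85 → 159
131 + 159 → 290
Huffman total = 34 + 51 + 85 + 131 + 159 + 290 = 750 bits.
Saving = 870 − 750 = 120 bits.

120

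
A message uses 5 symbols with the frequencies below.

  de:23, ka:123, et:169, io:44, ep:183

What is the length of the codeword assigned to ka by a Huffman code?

2

Build the tree from the bottom:
combine de(23), io(44) → 67
combine 67, ka(123) → 190
combine et(169), ep(183) → 352
combine 190, 352 → 542
The subtree containing ka is merged 2 times, so code length = 2.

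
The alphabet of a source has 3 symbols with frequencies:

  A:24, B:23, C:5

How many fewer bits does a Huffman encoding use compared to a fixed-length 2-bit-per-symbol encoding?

24

Fixed-length: 2 bits × 52 symbols = 104 bits.
Huffman merges:
C(5) + B(23) → 28
A(24) + 28 → 52
Huffman total = 28 + 52 = 80 bits.
Saving = 104 − 80 = 24 bits.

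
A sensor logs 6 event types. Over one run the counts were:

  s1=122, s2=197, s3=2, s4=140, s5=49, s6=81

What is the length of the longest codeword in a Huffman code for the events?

Merge the two lowest-weight nodes at each step:
s3(2) + s5(49) → 51
51 + s6(81) → 132
s1(122) + 132 → 254
s4(140) + s2(197) → 337
254 + 337 → 591
Maximum depth reached is 4.

4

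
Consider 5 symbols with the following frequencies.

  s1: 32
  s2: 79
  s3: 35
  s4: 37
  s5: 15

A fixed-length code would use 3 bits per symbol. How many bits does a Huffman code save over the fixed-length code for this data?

158

Fixed-length: 3 bits × 198 symbols = 594 bits.
Huffman merges:
combine s5(15), s1(32) → 47
combine s3(35), s4(37) → 72
combine 47, 72 → 119
combine s2(79), 119 → 198
Huffman total = 47 + 72 + 119 + 198 = 436 bits.
Saving = 594 − 436 = 158 bits.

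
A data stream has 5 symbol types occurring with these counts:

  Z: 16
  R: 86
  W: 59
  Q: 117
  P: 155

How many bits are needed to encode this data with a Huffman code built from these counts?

941

Greedily combine the two least-frequent nodes:
merge Z(16) and W(59): 75
merge 75 and R(86): 161
merge Q(117) and P(155): 272
merge 161 and 272: 433
The encoded length is the sum of every internal node's weight: 75 + 161 + 272 + 433 = 941 bits.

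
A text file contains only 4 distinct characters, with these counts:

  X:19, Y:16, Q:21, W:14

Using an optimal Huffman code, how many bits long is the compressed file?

140

Build the Huffman tree bottom-up:
combine W(14), Y(16) → 30
combine X(19), Q(21) → 40
combine 30, 40 → 70
The encoded length is the sum of every internal node's weight: 30 + 40 + 70 = 140 bits.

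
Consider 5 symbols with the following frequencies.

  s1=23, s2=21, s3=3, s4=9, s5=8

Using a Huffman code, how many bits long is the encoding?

136

Merge the two smallest weights repeatedly:
merge s3(3) and s5(8): 11
merge s4(9) and 11: 20
merge 20 and s2(21): 41
merge s1(23) and 41: 64
Each symbol's bit-cost is frequency × depth; summing gives 136 bits (equivalently 11 + 20 + 41 + 64).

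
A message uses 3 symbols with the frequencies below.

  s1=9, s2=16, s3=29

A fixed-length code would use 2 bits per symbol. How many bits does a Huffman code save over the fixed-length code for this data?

Fixed-length: 2 bits × 54 symbols = 108 bits.
Huffman merges:
combine s1(9), s2(16) → 25
combine 25, s3(29) → 54
Huffman total = 25 + 54 = 79 bits.
Saving = 108 − 79 = 29 bits.

29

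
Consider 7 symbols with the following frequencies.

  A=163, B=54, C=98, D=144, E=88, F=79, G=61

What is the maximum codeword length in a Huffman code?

4

Merge the two lowest-weight nodes at each step:
combine B(54), G(61) → 115
combine F(79), E(88) → 167
combine C(98), 115 → 213
combine D(144), A(163) → 307
combine 167, 213 → 380
combine 307, 380 → 687
The first pair merged (B, G) ends up deepest, at depth 4.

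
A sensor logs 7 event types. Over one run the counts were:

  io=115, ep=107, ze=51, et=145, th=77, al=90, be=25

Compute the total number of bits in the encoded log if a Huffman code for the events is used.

Merge the two smallest weights repeatedly:
combine be(25), ze(51) → 76
combine 76, th(77) → 153
combine al(90), ep(107) → 197
combine io(115), et(145) → 260
combine 153, 197 → 350
combine 260, 350 → 610
The encoded length is the sum of every internal node's weight: 76 + 153 + 197 + 260 + 350 + 610 = 1646 bits.

1646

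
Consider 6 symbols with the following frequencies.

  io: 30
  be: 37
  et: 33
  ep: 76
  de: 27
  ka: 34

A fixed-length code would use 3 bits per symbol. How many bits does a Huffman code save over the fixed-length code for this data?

Fixed-length: 3 bits × 237 symbols = 711 bits.
Huffman merges:
de(27) + io(30) → 57
et(33) + ka(34) → 67
be(37) + 57 → 94
67 + ep(76) → 143
94 + 143 → 237
Huffman total = 57 + 67 + 94 + 143 + 237 = 598 bits.
Saving = 711 − 598 = 113 bits.

113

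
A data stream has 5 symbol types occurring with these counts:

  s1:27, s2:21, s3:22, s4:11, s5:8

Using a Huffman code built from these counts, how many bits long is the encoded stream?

197

Greedily combine the two least-frequent nodes:
combine s5(8), s4(11) → 19
combine 19, s2(21) → 40
combine s3(22), s1(27) → 49
combine 40, 49 → 89
Each symbol's bit-cost is frequency × depth; summing gives 197 bits (equivalently 19 + 40 + 49 + 89).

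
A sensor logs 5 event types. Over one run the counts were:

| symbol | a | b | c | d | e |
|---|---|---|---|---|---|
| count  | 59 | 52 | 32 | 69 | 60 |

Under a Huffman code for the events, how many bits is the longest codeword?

Merge the two lowest-weight nodes at each step:
combine c(32), b(52) → 84
combine a(59), e(60) → 119
combine d(69), 84 → 153
combine 119, 153 → 272
The rarest symbols sit at the bottom; the longest codeword is 3 bits.

3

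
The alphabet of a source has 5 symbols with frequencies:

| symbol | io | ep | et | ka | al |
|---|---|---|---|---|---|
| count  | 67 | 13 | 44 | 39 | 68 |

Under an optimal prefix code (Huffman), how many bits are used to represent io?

Repeatedly merge the two smallest:
merge ep(13) and ka(39): 52
merge et(44) and 52: 96
merge io(67) and al(68): 135
merge 96 and 135: 231
io sits 2 levels below the root, so its codeword is 2 bits.

2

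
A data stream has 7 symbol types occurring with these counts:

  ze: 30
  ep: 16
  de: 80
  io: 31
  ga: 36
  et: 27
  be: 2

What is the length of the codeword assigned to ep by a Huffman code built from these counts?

4

Huffman merges, smallest pair first:
combine be(2), ep(16) → 18
combine 18, et(27) → 45
combine ze(30), io(31) → 61
combine ga(36), 45 → 81
combine 61, de(80) → 141
combine 81, 141 → 222
ep's leaf is at depth 4, giving a 4-bit codeword.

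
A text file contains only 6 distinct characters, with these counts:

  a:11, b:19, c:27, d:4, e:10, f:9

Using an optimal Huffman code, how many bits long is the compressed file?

194

Greedily combine the two least-frequent nodes:
merge d(4) and f(9): 13
merge e(10) and a(11): 21
merge 13 and b(19): 32
merge 21 and c(27): 48
merge 32 and 48: 80
The encoded length is the sum of every internal node's weight: 13 + 21 + 32 + 48 + 80 = 194 bits.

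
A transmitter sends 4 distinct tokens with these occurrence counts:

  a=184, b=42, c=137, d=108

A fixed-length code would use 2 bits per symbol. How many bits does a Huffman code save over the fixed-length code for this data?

34

Fixed-length: 2 bits × 471 symbols = 942 bits.
Huffman merges:
b(42) + d(108) → 150
c(137) + 150 → 287
a(184) + 287 → 471
Huffman total = 150 + 287 + 471 = 908 bits.
Saving = 942 − 908 = 34 bits.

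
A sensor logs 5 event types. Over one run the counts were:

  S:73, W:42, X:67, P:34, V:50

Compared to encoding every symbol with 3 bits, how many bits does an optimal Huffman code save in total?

190

Fixed-length: 3 bits × 266 symbols = 798 bits.
Huffman merges:
P(34) + W(42) → 76
V(50) + X(67) → 117
S(73) + 76 → 149
117 + 149 → 266
Huffman total = 76 + 117 + 149 + 266 = 608 bits.
Saving = 798 − 608 = 190 bits.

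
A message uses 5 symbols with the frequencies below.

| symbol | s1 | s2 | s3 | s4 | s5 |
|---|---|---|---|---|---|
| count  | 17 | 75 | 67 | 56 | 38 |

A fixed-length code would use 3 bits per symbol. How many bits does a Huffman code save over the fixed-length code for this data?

198

Fixed-length: 3 bits × 253 symbols = 759 bits.
Huffman merges:
combine s1(17), s5(38) → 55
combine 55, s4(56) → 111
combine s3(67), s2(75) → 142
combine 111, 142 → 253
Huffman total = 55 + 111 + 142 + 253 = 561 bits.
Saving = 759 − 561 = 198 bits.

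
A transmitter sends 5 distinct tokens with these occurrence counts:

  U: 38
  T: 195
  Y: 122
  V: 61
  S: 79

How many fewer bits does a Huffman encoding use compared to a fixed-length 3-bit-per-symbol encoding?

Fixed-length: 3 bits × 495 symbols = 1485 bits.
Huffman merges:
U(38) + V(61) → 99
S(79) + 99 → 178
Y(122) + 178 → 300
T(195) + 300 → 495
Huffman total = 99 + 178 + 300 + 495 = 1072 bits.
Saving = 1485 − 1072 = 413 bits.

413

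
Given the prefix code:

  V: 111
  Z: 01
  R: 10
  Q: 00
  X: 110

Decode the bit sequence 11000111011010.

XQVZRR

Read left to right; each codeword is recognised as soon as it completes (prefix code):
  110→X | 00→Q | 111→V | 01→Z | 10→R | 10→R
Decoded message: XQVZRR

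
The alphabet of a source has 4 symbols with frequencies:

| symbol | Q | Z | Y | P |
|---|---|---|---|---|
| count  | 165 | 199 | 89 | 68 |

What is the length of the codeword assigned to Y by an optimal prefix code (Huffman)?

Repeatedly merge the two smallest:
merge P(68) and Y(89): 157
merge 157 and Q(165): 322
merge Z(199) and 322: 521
Y sits 3 levels below the root, so its codeword is 3 bits.

3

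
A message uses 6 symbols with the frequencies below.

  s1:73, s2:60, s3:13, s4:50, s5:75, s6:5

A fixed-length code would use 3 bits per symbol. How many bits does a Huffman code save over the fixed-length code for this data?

Fixed-length: 3 bits × 276 symbols = 828 bits.
Huffman merges:
merge s6(5) and s3(13): 18
merge 18 and s4(50): 68
merge s2(60) and 68: 128
merge s1(73) and s5(75): 148
merge 128 and 148: 276
Huffman total = 18 + 68 + 128 + 148 + 276 = 638 bits.
Saving = 828 − 638 = 190 bits.

190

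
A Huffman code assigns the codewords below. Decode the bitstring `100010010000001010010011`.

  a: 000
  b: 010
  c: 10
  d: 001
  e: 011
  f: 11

Read left to right; each codeword is recognised as soon as it completes (prefix code):
  10→c | 001→d | 001→d | 000→a | 000→a | 10→c | 10→c | 010→b | 011→e
Decoded message: cddaaccbe

cddaaccbe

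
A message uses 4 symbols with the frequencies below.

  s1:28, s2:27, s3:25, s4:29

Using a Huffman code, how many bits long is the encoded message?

Build the Huffman tree bottom-up:
merge s3(25) and s2(27): 52
merge s1(28) and s4(29): 57
merge 52 and 57: 109
The encoded length is the sum of every internal node's weight: 52 + 57 + 109 = 218 bits.

218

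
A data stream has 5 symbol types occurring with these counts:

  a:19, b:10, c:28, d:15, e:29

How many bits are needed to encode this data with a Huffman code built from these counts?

227

Merge the two smallest weights repeatedly:
combine b(10), d(15) → 25
combine a(19), 25 → 44
combine c(28), e(29) → 57
combine 44, 57 → 101
Total encoded bits = sum of merged weights = 25 + 44 + 57 + 101 = 227.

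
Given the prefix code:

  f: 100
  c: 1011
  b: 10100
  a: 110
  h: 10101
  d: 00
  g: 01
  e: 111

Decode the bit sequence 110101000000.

Read left to right; each codeword is recognised as soon as it completes (prefix code):
  110→a | 10100→b | 00→d | 00→d
Decoded message: abdd

abdd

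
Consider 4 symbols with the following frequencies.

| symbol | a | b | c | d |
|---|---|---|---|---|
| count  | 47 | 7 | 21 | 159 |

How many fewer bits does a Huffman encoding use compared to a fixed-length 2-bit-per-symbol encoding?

Fixed-length: 2 bits × 234 symbols = 468 bits.
Huffman merges:
b(7) + c(21) → 28
28 + a(47) → 75
75 + d(159) → 234
Huffman total = 28 + 75 + 234 = 337 bits.
Saving = 468 − 337 = 131 bits.

131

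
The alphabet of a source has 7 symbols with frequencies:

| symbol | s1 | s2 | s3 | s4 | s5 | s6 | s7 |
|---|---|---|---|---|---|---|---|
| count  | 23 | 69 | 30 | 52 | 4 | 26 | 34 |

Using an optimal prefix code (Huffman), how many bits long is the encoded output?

Build the Huffman tree bottom-up:
merge s5(4) and s1(23): 27
merge s6(26) and 27: 53
merge s3(30) and s7(34): 64
merge s4(52) and 53: 105
merge 64 and s2(69): 133
merge 105 and 133: 238
Total encoded bits = sum of merged weights = 27 + 53 + 64 + 105 + 133 + 238 = 620.

620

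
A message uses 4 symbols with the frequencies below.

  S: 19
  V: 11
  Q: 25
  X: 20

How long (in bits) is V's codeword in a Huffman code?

Repeatedly merge the two smallest:
V(11) + S(19) → 30
X(20) + Q(25) → 45
30 + 45 → 75
The subtree containing V is merged 2 times, so code length = 2.

2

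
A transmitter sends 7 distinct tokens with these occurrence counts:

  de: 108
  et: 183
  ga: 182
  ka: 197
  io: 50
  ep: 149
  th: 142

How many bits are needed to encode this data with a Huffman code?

2811

Merge the two smallest weights repeatedly:
merge io(50) and de(108): 158
merge th(142) and ep(149): 291
merge 158 and ga(182): 340
merge et(183) and ka(197): 380
merge 291 and 340: 631
merge 380 and 631: 1011
Each symbol's bit-cost is frequency × depth; summing gives 2811 bits (equivalently 158 + 291 + 340 + 380 + 631 + 1011).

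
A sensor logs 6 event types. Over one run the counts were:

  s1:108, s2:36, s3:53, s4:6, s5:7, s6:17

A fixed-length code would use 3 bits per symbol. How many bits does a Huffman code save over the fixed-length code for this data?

226

Fixed-length: 3 bits × 227 symbols = 681 bits.
Huffman merges:
s4(6) + s5(7) → 13
13 + s6(17) → 30
30 + s2(36) → 66
s3(53) + 66 → 119
s1(108) + 119 → 227
Huffman total = 13 + 30 + 66 + 119 + 227 = 455 bits.
Saving = 681 − 455 = 226 bits.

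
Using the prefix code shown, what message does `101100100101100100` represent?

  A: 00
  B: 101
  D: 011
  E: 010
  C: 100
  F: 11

BCCBCC

Read left to right; each codeword is recognised as soon as it completes (prefix code):
  101→B | 100→C | 100→C | 101→B | 100→C | 100→C
Decoded message: BCCBCC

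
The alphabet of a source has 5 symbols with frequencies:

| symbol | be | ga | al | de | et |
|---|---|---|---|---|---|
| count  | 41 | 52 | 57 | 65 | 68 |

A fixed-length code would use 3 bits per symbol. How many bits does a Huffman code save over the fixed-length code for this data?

Fixed-length: 3 bits × 283 symbols = 849 bits.
Huffman merges:
combine be(41), ga(52) → 93
combine al(57), de(65) → 122
combine et(68), 93 → 161
combine 122, 161 → 283
Huffman total = 93 + 122 + 161 + 283 = 659 bits.
Saving = 849 − 659 = 190 bits.

190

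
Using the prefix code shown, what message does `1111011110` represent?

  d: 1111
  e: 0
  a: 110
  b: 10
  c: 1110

Read left to right; each codeword is recognised as soon as it completes (prefix code):
  1111→d | 0→e | 1111→d | 0→e
Decoded message: dede

dede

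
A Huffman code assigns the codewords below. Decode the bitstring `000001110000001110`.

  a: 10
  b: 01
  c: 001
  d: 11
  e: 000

Read left to right; each codeword is recognised as soon as it completes (prefix code):
  000→e | 001→c | 11→d | 000→e | 000→e | 11→d | 10→a
Decoded message: ecdeeda

ecdeeda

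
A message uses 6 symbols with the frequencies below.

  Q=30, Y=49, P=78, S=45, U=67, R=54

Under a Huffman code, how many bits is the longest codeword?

3

Merge the two lowest-weight nodes at each step:
Q(30) + S(45) → 75
Y(49) + R(54) → 103
U(67) + 75 → 142
P(78) + 103 → 181
142 + 181 → 323
Maximum depth reached is 3.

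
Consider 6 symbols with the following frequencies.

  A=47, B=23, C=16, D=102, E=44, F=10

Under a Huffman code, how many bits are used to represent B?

3

Huffman merges, smallest pair first:
merge F(10) and C(16): 26
merge B(23) and 26: 49
merge E(44) and A(47): 91
merge 49 and 91: 140
merge D(102) and 140: 242
B sits 3 levels below the root, so its codeword is 3 bits.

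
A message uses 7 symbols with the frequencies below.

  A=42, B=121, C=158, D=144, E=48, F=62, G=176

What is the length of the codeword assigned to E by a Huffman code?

4

Build the tree from the bottom:
A(42) + E(48) → 90
F(62) + 90 → 152
B(121) + D(144) → 265
152 + C(158) → 310
G(176) + 265 → 441
310 + 441 → 751
E sits 4 levels below the root, so its codeword is 4 bits.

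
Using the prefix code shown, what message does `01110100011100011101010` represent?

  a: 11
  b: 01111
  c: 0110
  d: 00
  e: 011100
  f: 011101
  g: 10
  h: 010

Read left to right; each codeword is recognised as soon as it completes (prefix code):
  011101→f | 00→d | 011100→e | 011101→f | 010→h
Decoded message: fdefh

fdefh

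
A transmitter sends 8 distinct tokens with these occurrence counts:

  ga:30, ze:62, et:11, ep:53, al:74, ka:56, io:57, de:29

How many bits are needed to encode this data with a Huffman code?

Merge the two smallest weights repeatedly:
et(11) + de(29) → 40
ga(30) + 40 → 70
ep(53) + ka(56) → 109
io(57) + ze(62) → 119
70 + al(74) → 144
109 + 119 → 228
144 + 228 → 372
Each symbol's bit-cost is frequency × depth; summing gives 1082 bits (equivalently 40 + 70 + 109 + 119 + 144 + 228 + 372).

1082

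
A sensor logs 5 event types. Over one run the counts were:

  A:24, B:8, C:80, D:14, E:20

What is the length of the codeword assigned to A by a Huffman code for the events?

Repeatedly merge the two smallest:
combine B(8), D(14) → 22
combine E(20), 22 → 42
combine A(24), 42 → 66
combine 66, C(80) → 146
A sits 2 levels below the root, so its codeword is 2 bits.

2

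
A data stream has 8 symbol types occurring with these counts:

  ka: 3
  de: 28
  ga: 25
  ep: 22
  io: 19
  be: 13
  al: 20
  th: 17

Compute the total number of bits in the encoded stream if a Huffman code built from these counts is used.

429

Build the Huffman tree bottom-up:
ka(3) + be(13) → 16
16 + th(17) → 33
io(19) + al(20) → 39
ep(22) + ga(25) → 47
de(28) + 33 → 61
39 + 47 → 86
61 + 86 → 147
The encoded length is the sum of every internal node's weight: 16 + 33 + 39 + 47 + 61 + 86 + 147 = 429 bits.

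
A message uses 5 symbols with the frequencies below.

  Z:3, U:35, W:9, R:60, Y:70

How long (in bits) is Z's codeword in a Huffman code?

Huffman merges, smallest pair first:
combine Z(3), W(9) → 12
combine 12, U(35) → 47
combine 47, R(60) → 107
combine Y(70), 107 → 177
Z sits 4 levels below the root, so its codeword is 4 bits.

4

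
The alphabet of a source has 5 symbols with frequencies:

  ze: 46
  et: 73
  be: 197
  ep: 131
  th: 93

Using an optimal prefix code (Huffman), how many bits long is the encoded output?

1199

Build the Huffman tree bottom-up:
ze(46) + et(73) → 119
th(93) + 119 → 212
ep(131) + be(197) → 328
212 + 328 → 540
The encoded length is the sum of every internal node's weight: 119 + 212 + 328 + 540 = 1199 bits.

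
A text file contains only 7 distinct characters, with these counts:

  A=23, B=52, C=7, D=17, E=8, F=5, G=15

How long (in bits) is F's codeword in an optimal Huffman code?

Huffman merges, smallest pair first:
combine F(5), C(7) → 12
combine E(8), 12 → 20
combine G(15), D(17) → 32
combine 20, A(23) → 43
combine 32, 43 → 75
combine B(52), 75 → 127
F's leaf is at depth 5, giving a 5-bit codeword.

5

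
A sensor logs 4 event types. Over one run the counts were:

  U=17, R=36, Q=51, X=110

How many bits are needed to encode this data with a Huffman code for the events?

Greedily combine the two least-frequent nodes:
merge U(17) and R(36): 53
merge Q(51) and 53: 104
merge 104 and X(110): 214
Each symbol's bit-cost is frequency × depth; summing gives 371 bits (equivalently 53 + 104 + 214).

371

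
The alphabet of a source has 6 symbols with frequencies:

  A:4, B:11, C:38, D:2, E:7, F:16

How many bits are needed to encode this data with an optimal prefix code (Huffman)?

Greedily combine the two least-frequent nodes:
combine D(2), A(4) → 6
combine 6, E(7) → 13
combine B(11), 13 → 24
combine F(16), 24 → 40
combine C(38), 40 → 78
The encoded length is the sum of every internal node's weight: 6 + 13 + 24 + 40 + 78 = 161 bits.

161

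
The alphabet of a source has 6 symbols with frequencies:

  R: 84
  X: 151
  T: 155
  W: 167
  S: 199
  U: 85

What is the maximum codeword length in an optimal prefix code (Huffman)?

3

Merge the two lowest-weight nodes at each step:
merge R(84) and U(85): 169
merge X(151) and T(155): 306
merge W(167) and 169: 336
merge S(199) and 306: 505
merge 336 and 505: 841
Maximum depth reached is 3.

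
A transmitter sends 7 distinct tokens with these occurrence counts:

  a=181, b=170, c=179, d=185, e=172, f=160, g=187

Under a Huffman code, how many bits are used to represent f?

Build the tree from the bottom:
combine f(160), b(170) → 330
combine e(172), c(179) → 351
combine a(181), d(185) → 366
combine g(187), 330 → 517
combine 351, 366 → 717
combine 517, 717 → 1234
f sits 3 levels below the root, so its codeword is 3 bits.

3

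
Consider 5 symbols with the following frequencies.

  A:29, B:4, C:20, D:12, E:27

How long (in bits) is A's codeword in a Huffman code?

2

Build the tree from the bottom:
combine B(4), D(12) → 16
combine 16, C(20) → 36
combine E(27), A(29) → 56
combine 36, 56 → 92
A's leaf is at depth 2, giving a 2-bit codeword.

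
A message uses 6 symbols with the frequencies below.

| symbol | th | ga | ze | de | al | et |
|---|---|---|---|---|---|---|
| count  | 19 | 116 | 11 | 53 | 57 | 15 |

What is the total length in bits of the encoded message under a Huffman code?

595

Merge the two smallest weights repeatedly:
ze(11) + et(15) → 26
th(19) + 26 → 45
45 + de(53) → 98
al(57) + 98 → 155
ga(116) + 155 → 271
Total encoded bits = sum of merged weights = 26 + 45 + 98 + 155 + 271 = 595.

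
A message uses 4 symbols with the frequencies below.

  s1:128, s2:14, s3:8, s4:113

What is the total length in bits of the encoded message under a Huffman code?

420

Build the Huffman tree bottom-up:
merge s3(8) and s2(14): 22
merge 22 and s4(113): 135
merge s1(128) and 135: 263
The encoded length is the sum of every internal node's weight: 22 + 135 + 263 = 420 bits.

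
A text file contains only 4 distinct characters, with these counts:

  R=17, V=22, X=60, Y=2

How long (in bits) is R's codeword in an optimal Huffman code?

3

Huffman merges, smallest pair first:
merge Y(2) and R(17): 19
merge 19 and V(22): 41
merge 41 and X(60): 101
R's leaf is at depth 3, giving a 3-bit codeword.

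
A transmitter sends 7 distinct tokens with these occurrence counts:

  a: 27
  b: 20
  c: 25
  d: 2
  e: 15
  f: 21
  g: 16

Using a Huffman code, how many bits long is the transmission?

343

Build the Huffman tree bottom-up:
combine d(2), e(15) → 17
combine g(16), 17 → 33
combine b(20), f(21) → 41
combine c(25), a(27) → 52
combine 33, 41 → 74
combine 52, 74 → 126
Total encoded bits = sum of merged weights = 17 + 33 + 41 + 52 + 74 + 126 = 343.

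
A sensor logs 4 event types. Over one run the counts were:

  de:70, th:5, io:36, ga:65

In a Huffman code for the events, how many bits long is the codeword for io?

Build the tree from the bottom:
combine th(5), io(36) → 41
combine 41, ga(65) → 106
combine de(70), 106 → 176
io's leaf is at depth 3, giving a 3-bit codeword.

3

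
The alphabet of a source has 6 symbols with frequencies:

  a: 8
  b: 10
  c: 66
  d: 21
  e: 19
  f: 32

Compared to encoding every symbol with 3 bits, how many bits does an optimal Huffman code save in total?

114

Fixed-length: 3 bits × 156 symbols = 468 bits.
Huffman merges:
merge a(8) and b(10): 18
merge 18 and e(19): 37
merge d(21) and f(32): 53
merge 37 and 53: 90
merge c(66) and 90: 156
Huffman total = 18 + 37 + 53 + 90 + 156 = 354 bits.
Saving = 468 − 354 = 114 bits.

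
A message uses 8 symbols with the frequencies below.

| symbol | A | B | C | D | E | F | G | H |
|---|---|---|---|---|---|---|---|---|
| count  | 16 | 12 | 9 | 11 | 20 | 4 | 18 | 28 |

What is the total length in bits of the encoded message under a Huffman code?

339

Greedily combine the two least-frequent nodes:
F(4) + C(9) → 13
D(11) + B(12) → 23
13 + A(16) → 29
G(18) + E(20) → 38
23 + H(28) → 51
29 + 38 → 67
51 + 67 → 118
The encoded length is the sum of every internal node's weight: 13 + 23 + 29 + 38 + 51 + 67 + 118 = 339 bits.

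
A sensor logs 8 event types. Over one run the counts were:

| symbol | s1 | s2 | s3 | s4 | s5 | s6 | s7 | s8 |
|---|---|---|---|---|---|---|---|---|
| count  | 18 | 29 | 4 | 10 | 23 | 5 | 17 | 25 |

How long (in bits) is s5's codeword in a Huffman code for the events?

3

Build the tree from the bottom:
combine s3(4), s6(5) → 9
combine 9, s4(10) → 19
combine s7(17), s1(18) → 35
combine 19, s5(23) → 42
combine s8(25), s2(29) → 54
combine 35, 42 → 77
combine 54, 77 → 131
The subtree containing s5 is merged 3 times, so code length = 3.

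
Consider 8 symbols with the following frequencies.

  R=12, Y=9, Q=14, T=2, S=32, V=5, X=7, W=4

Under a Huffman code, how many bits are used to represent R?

Huffman merges, smallest pair first:
combine T(2), W(4) → 6
combine V(5), 6 → 11
combine X(7), Y(9) → 16
combine 11, R(12) → 23
combine Q(14), 16 → 30
combine 23, 30 → 53
combine S(32), 53 → 85
The subtree containing R is merged 3 times, so code length = 3.

3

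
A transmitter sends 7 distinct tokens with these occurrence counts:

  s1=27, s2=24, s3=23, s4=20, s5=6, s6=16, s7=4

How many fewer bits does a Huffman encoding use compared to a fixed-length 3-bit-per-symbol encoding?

41

Fixed-length: 3 bits × 120 symbols = 360 bits.
Huffman merges:
combine s7(4), s5(6) → 10
combine 10, s6(16) → 26
combine s4(20), s3(23) → 43
combine s2(24), 26 → 50
combine s1(27), 43 → 70
combine 50, 70 → 120
Huffman total = 10 + 26 + 43 + 50 + 70 + 120 = 319 bits.
Saving = 360 − 319 = 41 bits.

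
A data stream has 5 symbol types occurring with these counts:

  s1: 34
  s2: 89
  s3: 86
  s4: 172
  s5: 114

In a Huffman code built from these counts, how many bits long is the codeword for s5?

Huffman merges, smallest pair first:
merge s1(34) and s3(86): 120
merge s2(89) and s5(114): 203
merge 120 and s4(172): 292
merge 203 and 292: 495
s5 sits 2 levels below the root, so its codeword is 2 bits.

2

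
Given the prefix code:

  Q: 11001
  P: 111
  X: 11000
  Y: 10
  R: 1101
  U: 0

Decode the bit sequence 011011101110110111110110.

Read left to right; each codeword is recognised as soon as it completes (prefix code):
  0→U | 1101→R | 1101→R | 1101→R | 10→Y | 111→P | 1101→R | 10→Y
Decoded message: URRRYPRY

URRRYPRY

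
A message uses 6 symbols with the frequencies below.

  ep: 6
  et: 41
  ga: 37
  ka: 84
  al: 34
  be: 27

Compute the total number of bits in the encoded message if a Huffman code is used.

Greedily combine the two least-frequent nodes:
combine ep(6), be(27) → 33
combine 33, al(34) → 67
combine ga(37), et(41) → 78
combine 67, 78 → 145
combine ka(84), 145 → 229
The encoded length is the sum of every internal node's weight: 33 + 67 + 78 + 145 + 229 = 552 bits.

552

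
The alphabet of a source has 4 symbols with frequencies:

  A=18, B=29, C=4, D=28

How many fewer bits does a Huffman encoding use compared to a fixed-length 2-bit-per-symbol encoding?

7

Fixed-length: 2 bits × 79 symbols = 158 bits.
Huffman merges:
combine C(4), A(18) → 22
combine 22, D(28) → 50
combine B(29), 50 → 79
Huffman total = 22 + 50 + 79 = 151 bits.
Saving = 158 − 151 = 7 bits.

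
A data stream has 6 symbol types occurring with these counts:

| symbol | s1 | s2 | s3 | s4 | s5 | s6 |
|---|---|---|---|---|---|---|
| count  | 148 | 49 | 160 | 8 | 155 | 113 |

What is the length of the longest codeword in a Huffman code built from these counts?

Merge the two lowest-weight nodes at each step:
combine s4(8), s2(49) → 57
combine 57, s6(113) → 170
combine s1(148), s5(155) → 303
combine s3(160), 170 → 330
combine 303, 330 → 633
Maximum depth reached is 4.

4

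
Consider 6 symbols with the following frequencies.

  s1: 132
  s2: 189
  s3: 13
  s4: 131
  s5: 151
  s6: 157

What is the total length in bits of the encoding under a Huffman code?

1966

Merge the two smallest weights repeatedly:
merge s3(13) and s4(131): 144
merge s1(132) and 144: 276
merge s5(151) and s6(157): 308
merge s2(189) and 276: 465
merge 308 and 465: 773
Total encoded bits = sum of merged weights = 144 + 276 + 308 + 465 + 773 = 1966.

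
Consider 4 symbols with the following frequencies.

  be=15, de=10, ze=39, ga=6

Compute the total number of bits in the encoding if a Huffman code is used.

117

Greedily combine the two least-frequent nodes:
combine ga(6), de(10) → 16
combine be(15), 16 → 31
combine 31, ze(39) → 70
Each symbol's bit-cost is frequency × depth; summing gives 117 bits (equivalently 16 + 31 + 70).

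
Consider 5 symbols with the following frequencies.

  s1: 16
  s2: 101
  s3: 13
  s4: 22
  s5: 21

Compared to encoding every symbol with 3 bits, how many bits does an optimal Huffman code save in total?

202

Fixed-length: 3 bits × 173 symbols = 519 bits.
Huffman merges:
combine s3(13), s1(16) → 29
combine s5(21), s4(22) → 43
combine 29, 43 → 72
combine 72, s2(101) → 173
Huffman total = 29 + 43 + 72 + 173 = 317 bits.
Saving = 519 − 317 = 202 bits.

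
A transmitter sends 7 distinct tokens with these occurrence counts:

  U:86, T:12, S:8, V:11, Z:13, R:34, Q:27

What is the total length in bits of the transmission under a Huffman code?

Merge the two smallest weights repeatedly:
S(8) + V(11) → 19
T(12) + Z(13) → 25
19 + 25 → 44
Q(27) + R(34) → 61
44 + 61 → 105
U(86) + 105 → 191
Total encoded bits = sum of merged weights = 19 + 25 + 44 + 61 + 105 + 191 = 445.

445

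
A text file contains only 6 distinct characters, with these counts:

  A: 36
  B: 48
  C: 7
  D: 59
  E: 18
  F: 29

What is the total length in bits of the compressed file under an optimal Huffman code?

473

Greedily combine the two least-frequent nodes:
C(7) + E(18) → 25
25 + F(29) → 54
A(36) + B(48) → 84
54 + D(59) → 113
84 + 113 → 197
The encoded length is the sum of every internal node's weight: 25 + 54 + 84 + 113 + 197 = 473 bits.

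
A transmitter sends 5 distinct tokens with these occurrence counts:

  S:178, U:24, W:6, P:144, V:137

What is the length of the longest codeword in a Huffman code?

4

Merge the two lowest-weight nodes at each step:
combine W(6), U(24) → 30
combine 30, V(137) → 167
combine P(144), 167 → 311
combine S(178), 311 → 489
The first pair merged (W, U) ends up deepest, at depth 4.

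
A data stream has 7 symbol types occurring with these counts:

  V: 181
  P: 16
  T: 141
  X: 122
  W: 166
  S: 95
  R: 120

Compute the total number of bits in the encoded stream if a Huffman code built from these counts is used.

Build the Huffman tree bottom-up:
combine P(16), S(95) → 111
combine 111, R(120) → 231
combine X(122), T(141) → 263
combine W(166), V(181) → 347
combine 231, 263 → 494
combine 347, 494 → 841
Each symbol's bit-cost is frequency × depth; summing gives 2287 bits (equivalently 111 + 231 + 263 + 347 + 494 + 841).

2287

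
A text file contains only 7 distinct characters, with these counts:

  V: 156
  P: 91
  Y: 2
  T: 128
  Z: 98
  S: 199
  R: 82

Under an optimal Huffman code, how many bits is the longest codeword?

4

Merge the two lowest-weight nodes at each step:
combine Y(2), R(82) → 84
combine 84, P(91) → 175
combine Z(98), T(128) → 226
combine V(156), 175 → 331
combine S(199), 226 → 425
combine 331, 425 → 756
The rarest symbols sit at the bottom; the longest codeword is 4 bits.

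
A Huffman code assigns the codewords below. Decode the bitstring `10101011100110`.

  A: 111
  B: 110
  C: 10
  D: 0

CCCADDB

Read left to right; each codeword is recognised as soon as it completes (prefix code):
  10→C | 10→C | 10→C | 111→A | 0→D | 0→D | 110→B
Decoded message: CCCADDB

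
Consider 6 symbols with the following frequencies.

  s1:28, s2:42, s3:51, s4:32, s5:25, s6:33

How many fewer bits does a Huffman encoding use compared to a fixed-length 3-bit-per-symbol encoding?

Fixed-length: 3 bits × 211 symbols = 633 bits.
Huffman merges:
s5(25) + s1(28) → 53
s4(32) + s6(33) → 65
s2(42) + s3(51) → 93
53 + 65 → 118
93 + 118 → 211
Huffman total = 53 + 65 + 93 + 118 + 211 = 540 bits.
Saving = 633 − 540 = 93 bits.

93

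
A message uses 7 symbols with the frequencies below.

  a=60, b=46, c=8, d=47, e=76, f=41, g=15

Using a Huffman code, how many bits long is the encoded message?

Merge the two smallest weights repeatedly:
merge c(8) and g(15): 23
merge 23 and f(41): 64
merge b(46) and d(47): 93
merge a(60) and 64: 124
merge e(76) and 93: 169
merge 124 and 169: 293
Total encoded bits = sum of merged weights = 23 + 64 + 93 + 124 + 169 + 293 = 766.

766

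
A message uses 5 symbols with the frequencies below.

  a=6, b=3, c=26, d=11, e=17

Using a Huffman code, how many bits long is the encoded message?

Greedily combine the two least-frequent nodes:
b(3) + a(6) → 9
9 + d(11) → 20
e(17) + 20 → 37
c(26) + 37 → 63
The encoded length is the sum of every internal node's weight: 9 + 20 + 37 + 63 = 129 bits.

129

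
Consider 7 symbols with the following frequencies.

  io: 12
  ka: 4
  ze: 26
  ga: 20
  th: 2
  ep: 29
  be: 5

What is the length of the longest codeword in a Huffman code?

Merge the two lowest-weight nodes at each step:
th(2) + ka(4) → 6
be(5) + 6 → 11
11 + io(12) → 23
ga(20) + 23 → 43
ze(26) + ep(29) → 55
43 + 55 → 98
Maximum depth reached is 5.

5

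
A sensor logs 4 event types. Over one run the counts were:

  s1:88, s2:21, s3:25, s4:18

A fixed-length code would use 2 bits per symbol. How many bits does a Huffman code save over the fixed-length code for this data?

49

Fixed-length: 2 bits × 152 symbols = 304 bits.
Huffman merges:
s4(18) + s2(21) → 39
s3(25) + 39 → 64
64 + s1(88) → 152
Huffman total = 39 + 64 + 152 = 255 bits.
Saving = 304 − 255 = 49 bits.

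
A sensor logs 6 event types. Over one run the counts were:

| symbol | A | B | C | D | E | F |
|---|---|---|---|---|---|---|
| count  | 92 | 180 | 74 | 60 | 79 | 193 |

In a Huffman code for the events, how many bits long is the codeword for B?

Huffman merges, smallest pair first:
combine D(60), C(74) → 134
combine E(79), A(92) → 171
combine 134, 171 → 305
combine B(180), F(193) → 373
combine 305, 373 → 678
The subtree containing B is merged 2 times, so code length = 2.

2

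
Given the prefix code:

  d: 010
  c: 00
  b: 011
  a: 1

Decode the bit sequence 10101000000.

adaccc

Read left to right; each codeword is recognised as soon as it completes (prefix code):
  1→a | 010→d | 1→a | 00→c | 00→c | 00→c
Decoded message: adaccc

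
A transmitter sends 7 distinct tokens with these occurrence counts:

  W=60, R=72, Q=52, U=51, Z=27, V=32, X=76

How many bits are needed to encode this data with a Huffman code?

1021

Merge the two smallest weights repeatedly:
merge Z(27) and V(32): 59
merge U(51) and Q(52): 103
merge 59 and W(60): 119
merge R(72) and X(76): 148
merge 103 and 119: 222
merge 148 and 222: 370
The encoded length is the sum of every internal node's weight: 59 + 103 + 119 + 148 + 222 + 370 = 1021 bits.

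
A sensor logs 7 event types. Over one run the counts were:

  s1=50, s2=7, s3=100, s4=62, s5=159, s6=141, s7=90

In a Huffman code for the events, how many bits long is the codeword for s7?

Huffman merges, smallest pair first:
s2(7) + s1(50) → 57
57 + s4(62) → 119
s7(90) + s3(100) → 190
119 + s6(141) → 260
s5(159) + 190 → 349
260 + 349 → 609
s7's leaf is at depth 3, giving a 3-bit codeword.

3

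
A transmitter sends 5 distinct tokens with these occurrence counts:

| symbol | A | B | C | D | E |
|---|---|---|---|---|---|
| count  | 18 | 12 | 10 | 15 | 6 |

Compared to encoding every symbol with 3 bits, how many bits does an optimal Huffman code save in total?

Fixed-length: 3 bits × 61 symbols = 183 bits.
Huffman merges:
E(6) + C(10) → 16
B(12) + D(15) → 27
16 + A(18) → 34
27 + 34 → 61
Huffman total = 16 + 27 + 34 + 61 = 138 bits.
Saving = 183 − 138 = 45 bits.

45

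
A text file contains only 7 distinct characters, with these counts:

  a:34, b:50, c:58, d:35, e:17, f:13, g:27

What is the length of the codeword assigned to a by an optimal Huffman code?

Huffman merges, smallest pair first:
f(13) + e(17) → 30
g(27) + 30 → 57
a(34) + d(35) → 69
b(50) + 57 → 107
c(58) + 69 → 127
107 + 127 → 234
a sits 3 levels below the root, so its codeword is 3 bits.

3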